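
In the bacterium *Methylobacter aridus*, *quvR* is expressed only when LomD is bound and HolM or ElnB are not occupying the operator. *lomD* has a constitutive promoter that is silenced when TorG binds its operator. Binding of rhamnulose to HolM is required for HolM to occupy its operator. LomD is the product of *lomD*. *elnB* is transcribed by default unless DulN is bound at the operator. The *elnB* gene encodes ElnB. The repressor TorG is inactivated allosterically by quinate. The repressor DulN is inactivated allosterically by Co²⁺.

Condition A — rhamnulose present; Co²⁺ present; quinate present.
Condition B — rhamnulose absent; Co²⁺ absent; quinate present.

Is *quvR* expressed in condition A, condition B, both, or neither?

B only

Condition A:
Rhamnulose is present, so HolM is active.
Co²⁺ is present, so DulN is inactive.
With no repressor bound, *elnB* is transcribed.
So ElnB is produced and active.
Quinate is present, so TorG is inactive.
With no repressor bound, *lomD* is transcribed.
So LomD is produced and active.
With repressor HolM bound, *quvR* is not transcribed.
→ *quvR* is OFF in A.
Condition B:
Rhamnulose is absent, so HolM is inactive.
Co²⁺ is absent, so DulN is active.
With repressor DulN bound, *elnB* is not transcribed.
So ElnB is not produced.
Quinate is present, so TorG is inactive.
With no repressor bound, *lomD* is transcribed.
So LomD is produced and active.
No repressor is bound and LomD is active, so *quvR* is transcribed.
→ *quvR* is ON in B.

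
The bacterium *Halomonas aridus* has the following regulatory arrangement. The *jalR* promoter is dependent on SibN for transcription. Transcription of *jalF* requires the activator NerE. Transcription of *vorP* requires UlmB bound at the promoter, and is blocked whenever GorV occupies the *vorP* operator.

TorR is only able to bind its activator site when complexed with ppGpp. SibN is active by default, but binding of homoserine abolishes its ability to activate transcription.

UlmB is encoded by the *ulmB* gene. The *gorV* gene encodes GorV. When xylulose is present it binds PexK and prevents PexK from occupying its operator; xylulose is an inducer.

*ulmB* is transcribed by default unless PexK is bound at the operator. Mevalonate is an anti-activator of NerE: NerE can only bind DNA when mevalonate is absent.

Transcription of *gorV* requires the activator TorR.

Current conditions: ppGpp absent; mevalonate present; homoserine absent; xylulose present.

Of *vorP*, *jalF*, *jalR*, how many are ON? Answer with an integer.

Xylulose is present, so PexK is inactive.
With no repressor bound, *ulmB* is transcribed.
So UlmB is produced and active.
ppGpp is absent, so TorR is inactive.
Required activator TorR is absent, so *gorV* is not transcribed.
So GorV is not produced.
No repressor is bound and UlmB is active, so *vorP* is transcribed.
→ *vorP* is ON.
Mevalonate is present, so NerE is inactive.
Required activator NerE is absent, so *jalF* is not transcribed.
→ *jalF* is OFF.
Homoserine is absent, so SibN is active.
No repressor is bound and SibN is active, so *jalR* is transcribed.
→ *jalR* is ON.
2 of the 3 genes are transcribed.

2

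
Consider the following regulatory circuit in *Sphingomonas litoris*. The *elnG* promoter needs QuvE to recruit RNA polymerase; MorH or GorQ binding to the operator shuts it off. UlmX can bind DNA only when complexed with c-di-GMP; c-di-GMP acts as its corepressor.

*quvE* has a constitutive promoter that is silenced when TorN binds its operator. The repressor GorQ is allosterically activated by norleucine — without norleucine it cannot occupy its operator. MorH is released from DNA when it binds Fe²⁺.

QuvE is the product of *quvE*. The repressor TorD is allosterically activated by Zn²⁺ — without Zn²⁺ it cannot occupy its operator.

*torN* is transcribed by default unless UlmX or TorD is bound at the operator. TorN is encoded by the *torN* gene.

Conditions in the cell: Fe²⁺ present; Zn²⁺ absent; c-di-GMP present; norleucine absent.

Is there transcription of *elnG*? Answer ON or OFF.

c-di-GMP is present, so UlmX is active.
Zn²⁺ is absent, so TorD is inactive.
With repressor UlmX bound, *torN* is not transcribed.
So TorN is not produced.
With no repressor bound, *quvE* is transcribed.
So QuvE is produced and active.
Fe²⁺ is present, so MorH is inactive.
Norleucine is absent, so GorQ is inactive.
No repressor is bound and QuvE is active, so *elnG* is transcribed.

ON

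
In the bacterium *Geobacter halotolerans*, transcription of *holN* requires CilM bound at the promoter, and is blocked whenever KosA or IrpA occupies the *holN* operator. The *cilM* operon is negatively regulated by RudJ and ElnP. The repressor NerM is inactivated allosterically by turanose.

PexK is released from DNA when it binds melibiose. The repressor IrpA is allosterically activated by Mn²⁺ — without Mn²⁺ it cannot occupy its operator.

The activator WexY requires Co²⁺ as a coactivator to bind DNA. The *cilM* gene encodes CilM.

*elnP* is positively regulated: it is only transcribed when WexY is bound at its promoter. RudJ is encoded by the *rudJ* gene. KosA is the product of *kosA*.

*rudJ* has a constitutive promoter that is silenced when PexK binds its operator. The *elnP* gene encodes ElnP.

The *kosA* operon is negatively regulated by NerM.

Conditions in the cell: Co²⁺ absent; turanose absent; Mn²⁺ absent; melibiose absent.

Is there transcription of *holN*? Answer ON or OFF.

Turanose is absent, so NerM is active.
With repressor NerM bound, *kosA* is not transcribed.
So KosA is not produced.
Mn²⁺ is absent, so IrpA is inactive.
Melibiose is absent, so PexK is active.
With repressor PexK bound, *rudJ* is not transcribed.
So RudJ is not produced.
Co²⁺ is absent, so WexY is inactive.
Required activator WexY is absent, so *elnP* is not transcribed.
So ElnP is not produced.
With no repressor bound, *cilM* is transcribed.
So CilM is produced and active.
No repressor is bound and CilM is active, so *holN* is transcribed.

ON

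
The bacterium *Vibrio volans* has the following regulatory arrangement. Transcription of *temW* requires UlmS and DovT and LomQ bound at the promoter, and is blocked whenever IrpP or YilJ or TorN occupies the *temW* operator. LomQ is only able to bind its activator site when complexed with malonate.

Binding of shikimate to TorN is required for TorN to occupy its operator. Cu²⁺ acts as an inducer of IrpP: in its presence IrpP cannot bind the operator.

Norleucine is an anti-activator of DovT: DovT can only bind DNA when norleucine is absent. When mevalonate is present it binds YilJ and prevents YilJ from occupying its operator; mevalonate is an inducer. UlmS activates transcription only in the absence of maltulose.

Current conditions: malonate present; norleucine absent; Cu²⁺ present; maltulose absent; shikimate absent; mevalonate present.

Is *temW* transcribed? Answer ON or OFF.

Cu²⁺ is present, so IrpP is inactive.
Maltulose is absent, so UlmS is active.
Mevalonate is present, so YilJ is inactive.
Norleucine is absent, so DovT is active.
Malonate is present, so LomQ is active.
Shikimate is absent, so TorN is inactive.
No repressor is bound and UlmS and DovT and LomQ are active, so *temW* is transcribed.

ON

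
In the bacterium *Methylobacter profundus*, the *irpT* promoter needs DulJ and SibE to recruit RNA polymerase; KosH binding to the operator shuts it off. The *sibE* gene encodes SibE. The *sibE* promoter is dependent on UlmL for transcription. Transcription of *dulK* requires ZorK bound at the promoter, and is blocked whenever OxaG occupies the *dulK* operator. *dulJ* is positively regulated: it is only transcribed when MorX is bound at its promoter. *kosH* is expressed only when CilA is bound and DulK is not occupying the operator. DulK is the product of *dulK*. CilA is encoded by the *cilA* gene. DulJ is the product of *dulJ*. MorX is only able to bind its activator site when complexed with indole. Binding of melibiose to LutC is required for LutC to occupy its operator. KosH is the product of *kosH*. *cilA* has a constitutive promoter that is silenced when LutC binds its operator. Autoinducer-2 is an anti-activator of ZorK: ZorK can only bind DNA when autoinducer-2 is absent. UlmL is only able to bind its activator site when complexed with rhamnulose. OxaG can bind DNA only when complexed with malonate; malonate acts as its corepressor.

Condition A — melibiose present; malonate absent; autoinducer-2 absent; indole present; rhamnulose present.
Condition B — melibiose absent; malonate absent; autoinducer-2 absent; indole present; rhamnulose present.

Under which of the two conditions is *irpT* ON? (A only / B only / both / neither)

Condition A:
Melibiose is present, so LutC is active.
With repressor LutC bound, *cilA* is not transcribed.
So CilA is not produced.
Malonate is absent, so OxaG is inactive.
Autoinducer-2 is absent, so ZorK is active.
No repressor is bound and ZorK is active, so *dulK* is transcribed.
So DulK is produced and active.
With repressor DulK bound, *kosH* is not transcribed.
So KosH is not produced.
Indole is present, so MorX is active.
No repressor is bound and MorX is active, so *dulJ* is transcribed.
So DulJ is produced and active.
Rhamnulose is present, so UlmL is active.
No repressor is bound and UlmL is active, so *sibE* is transcribed.
So SibE is produced and active.
No repressor is bound and DulJ and SibE are active, so *irpT* is transcribed.
→ *irpT* is ON in A.
Condition B:
Melibiose is absent, so LutC is inactive.
With no repressor bound, *cilA* is transcribed.
So CilA is produced and active.
Malonate is absent, so OxaG is inactive.
Autoinducer-2 is absent, so ZorK is active.
No repressor is bound and ZorK is active, so *dulK* is transcribed.
So DulK is produced and active.
With repressor DulK bound, *kosH* is not transcribed.
So KosH is not produced.
Indole is present, so MorX is active.
No repressor is bound and MorX is active, so *dulJ* is transcribed.
So DulJ is produced and active.
Rhamnulose is present, so UlmL is active.
No repressor is bound and UlmL is active, so *sibE* is transcribed.
So SibE is produced and active.
No repressor is bound and DulJ and SibE are active, so *irpT* is transcribed.
→ *irpT* is ON in B.

both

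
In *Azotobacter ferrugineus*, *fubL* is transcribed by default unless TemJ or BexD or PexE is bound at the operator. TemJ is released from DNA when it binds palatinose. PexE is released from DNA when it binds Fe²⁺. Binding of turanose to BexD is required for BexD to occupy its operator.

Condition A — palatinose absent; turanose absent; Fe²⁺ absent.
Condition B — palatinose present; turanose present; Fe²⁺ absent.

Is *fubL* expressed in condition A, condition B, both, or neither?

Condition A:
Palatinose is absent, so TemJ is active.
Turanose is absent, so BexD is inactive.
Fe²⁺ is absent, so PexE is active.
With repressor TemJ bound, *fubL* is not transcribed.
→ *fubL* is OFF in A.
Condition B:
Palatinose is present, so TemJ is inactive.
Turanose is present, so BexD is active.
Fe²⁺ is absent, so PexE is active.
With repressor BexD bound, *fubL* is not transcribed.
→ *fubL* is OFF in B.

neither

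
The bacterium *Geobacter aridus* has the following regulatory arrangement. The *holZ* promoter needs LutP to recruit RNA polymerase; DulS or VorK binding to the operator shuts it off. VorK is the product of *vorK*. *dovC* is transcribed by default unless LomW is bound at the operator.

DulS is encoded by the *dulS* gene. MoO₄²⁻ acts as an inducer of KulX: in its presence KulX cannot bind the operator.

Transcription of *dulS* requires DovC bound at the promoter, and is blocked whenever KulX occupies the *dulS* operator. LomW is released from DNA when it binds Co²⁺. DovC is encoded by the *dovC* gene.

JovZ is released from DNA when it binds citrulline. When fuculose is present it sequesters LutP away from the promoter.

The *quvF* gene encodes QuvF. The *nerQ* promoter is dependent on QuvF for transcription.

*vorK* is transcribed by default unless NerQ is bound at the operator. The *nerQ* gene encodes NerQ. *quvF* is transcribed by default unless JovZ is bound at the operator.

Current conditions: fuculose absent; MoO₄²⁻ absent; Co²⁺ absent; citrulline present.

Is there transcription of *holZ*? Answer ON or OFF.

ON

Fuculose is absent, so LutP is active.
MoO₄²⁻ is absent, so KulX is active.
Co²⁺ is absent, so LomW is active.
With repressor LomW bound, *dovC* is not transcribed.
So DovC is not produced.
With repressor KulX bound, *dulS* is not transcribed.
So DulS is not produced.
Citrulline is present, so JovZ is inactive.
With no repressor bound, *quvF* is transcribed.
So QuvF is produced and active.
No repressor is bound and QuvF is active, so *nerQ* is transcribed.
So NerQ is produced and active.
With repressor NerQ bound, *vorK* is not transcribed.
So VorK is not produced.
No repressor is bound and LutP is active, so *holZ* is transcribed.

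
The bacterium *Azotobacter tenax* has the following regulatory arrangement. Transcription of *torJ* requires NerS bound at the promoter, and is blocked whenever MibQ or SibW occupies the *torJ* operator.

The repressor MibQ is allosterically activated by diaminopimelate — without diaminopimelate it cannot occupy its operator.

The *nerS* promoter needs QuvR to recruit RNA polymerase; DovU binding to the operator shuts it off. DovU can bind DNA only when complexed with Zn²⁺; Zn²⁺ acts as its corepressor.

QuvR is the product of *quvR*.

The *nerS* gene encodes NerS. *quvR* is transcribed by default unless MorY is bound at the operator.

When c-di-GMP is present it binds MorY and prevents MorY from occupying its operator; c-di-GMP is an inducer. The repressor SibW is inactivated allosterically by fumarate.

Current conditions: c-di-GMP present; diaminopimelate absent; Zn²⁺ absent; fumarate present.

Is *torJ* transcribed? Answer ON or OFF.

Diaminopimelate is absent, so MibQ is inactive.
Zn²⁺ is absent, so DovU is inactive.
c-di-GMP is present, so MorY is inactive.
With no repressor bound, *quvR* is transcribed.
So QuvR is produced and active.
No repressor is bound and QuvR is active, so *nerS* is transcribed.
So NerS is produced and active.
Fumarate is present, so SibW is inactive.
No repressor is bound and NerS is active, so *torJ* is transcribed.

ON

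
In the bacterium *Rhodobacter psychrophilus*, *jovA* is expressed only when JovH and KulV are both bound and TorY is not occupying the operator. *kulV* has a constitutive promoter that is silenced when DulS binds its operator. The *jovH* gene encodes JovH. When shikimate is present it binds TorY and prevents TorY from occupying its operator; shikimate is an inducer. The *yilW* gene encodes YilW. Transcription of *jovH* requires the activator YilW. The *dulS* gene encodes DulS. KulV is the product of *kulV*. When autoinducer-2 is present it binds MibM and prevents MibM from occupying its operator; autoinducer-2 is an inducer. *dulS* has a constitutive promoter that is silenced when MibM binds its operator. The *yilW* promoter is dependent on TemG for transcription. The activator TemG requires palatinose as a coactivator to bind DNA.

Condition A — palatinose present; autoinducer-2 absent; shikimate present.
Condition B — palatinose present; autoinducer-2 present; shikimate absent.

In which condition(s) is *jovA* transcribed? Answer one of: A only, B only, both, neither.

A only

Condition A:
Palatinose is present, so TemG is active.
No repressor is bound and TemG is active, so *yilW* is transcribed.
So YilW is produced and active.
No repressor is bound and YilW is active, so *jovH* is transcribed.
So JovH is produced and active.
Autoinducer-2 is absent, so MibM is active.
With repressor MibM bound, *dulS* is not transcribed.
So DulS is not produced.
With no repressor bound, *kulV* is transcribed.
So KulV is produced and active.
Shikimate is present, so TorY is inactive.
No repressor is bound and JovH and KulV are active, so *jovA* is transcribed.
→ *jovA* is ON in A.
Condition B:
Palatinose is present, so TemG is active.
No repressor is bound and TemG is active, so *yilW* is transcribed.
So YilW is produced and active.
No repressor is bound and YilW is active, so *jovH* is transcribed.
So JovH is produced and active.
Autoinducer-2 is present, so MibM is inactive.
With no repressor bound, *dulS* is transcribed.
So DulS is produced and active.
With repressor DulS bound, *kulV* is not transcribed.
So KulV is not produced.
Shikimate is absent, so TorY is active.
With repressor TorY bound, *jovA* is not transcribed.
→ *jovA* is OFF in B.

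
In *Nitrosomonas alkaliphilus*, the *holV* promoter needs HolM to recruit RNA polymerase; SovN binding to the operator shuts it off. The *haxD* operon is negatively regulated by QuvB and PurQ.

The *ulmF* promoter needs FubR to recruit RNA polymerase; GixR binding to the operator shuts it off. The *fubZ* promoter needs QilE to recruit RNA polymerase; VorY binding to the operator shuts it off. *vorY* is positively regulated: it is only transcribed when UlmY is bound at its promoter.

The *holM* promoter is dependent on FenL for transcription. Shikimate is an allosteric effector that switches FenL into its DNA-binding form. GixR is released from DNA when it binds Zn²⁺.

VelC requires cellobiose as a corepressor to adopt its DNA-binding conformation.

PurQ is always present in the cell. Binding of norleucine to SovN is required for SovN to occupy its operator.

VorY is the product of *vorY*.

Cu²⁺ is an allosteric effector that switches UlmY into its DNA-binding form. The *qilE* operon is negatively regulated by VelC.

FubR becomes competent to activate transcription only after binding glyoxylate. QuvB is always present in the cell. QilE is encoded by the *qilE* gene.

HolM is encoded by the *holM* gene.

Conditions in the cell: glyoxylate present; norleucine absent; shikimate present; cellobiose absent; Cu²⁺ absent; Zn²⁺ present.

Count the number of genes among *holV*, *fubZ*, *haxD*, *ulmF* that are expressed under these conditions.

3

Norleucine is absent, so SovN is inactive.
Shikimate is present, so FenL is active.
No repressor is bound and FenL is active, so *holM* is transcribed.
So HolM is produced and active.
No repressor is bound and HolM is active, so *holV* is transcribed.
→ *holV* is ON.
Cellobiose is absent, so VelC is inactive.
With no repressor bound, *qilE* is transcribed.
So QilE is produced and active.
Cu²⁺ is absent, so UlmY is inactive.
Required activator UlmY is absent, so *vorY* is not transcribed.
So VorY is not produced.
No repressor is bound and QilE is active, so *fubZ* is transcribed.
→ *fubZ* is ON.
QuvB is produced constitutively and is active.
PurQ is produced constitutively and is active.
With repressor QuvB bound, *haxD* is not transcribed.
→ *haxD* is OFF.
Zn²⁺ is present, so GixR is inactive.
Glyoxylate is present, so FubR is active.
No repressor is bound and FubR is active, so *ulmF* is transcribed.
→ *ulmF* is ON.
3 of the 4 genes are transcribed.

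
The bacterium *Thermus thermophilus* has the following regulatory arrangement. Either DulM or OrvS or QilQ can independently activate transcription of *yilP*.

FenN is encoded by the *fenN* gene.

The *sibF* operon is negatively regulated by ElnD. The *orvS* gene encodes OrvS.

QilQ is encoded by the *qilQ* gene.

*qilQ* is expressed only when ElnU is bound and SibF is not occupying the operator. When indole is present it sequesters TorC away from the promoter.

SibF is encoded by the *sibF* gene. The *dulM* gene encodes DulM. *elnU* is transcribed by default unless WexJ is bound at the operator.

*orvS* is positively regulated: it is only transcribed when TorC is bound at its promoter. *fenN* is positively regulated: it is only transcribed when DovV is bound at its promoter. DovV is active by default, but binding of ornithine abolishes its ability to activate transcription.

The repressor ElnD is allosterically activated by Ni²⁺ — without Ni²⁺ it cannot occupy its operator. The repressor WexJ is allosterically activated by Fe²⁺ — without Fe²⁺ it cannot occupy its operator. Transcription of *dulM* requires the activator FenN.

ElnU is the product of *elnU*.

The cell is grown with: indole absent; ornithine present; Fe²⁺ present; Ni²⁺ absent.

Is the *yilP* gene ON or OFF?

Ornithine is present, so DovV is inactive.
Required activator DovV is absent, so *fenN* is not transcribed.
So FenN is not produced.
Required activator FenN is absent, so *dulM* is not transcribed.
So DulM is not produced.
Indole is absent, so TorC is active.
No repressor is bound and TorC is active, so *orvS* is transcribed.
So OrvS is produced and active.
Fe²⁺ is present, so WexJ is active.
With repressor WexJ bound, *elnU* is not transcribed.
So ElnU is not produced.
Ni²⁺ is absent, so ElnD is inactive.
With no repressor bound, *sibF* is transcribed.
So SibF is produced and active.
With repressor SibF bound, *qilQ* is not transcribed.
So QilQ is not produced.
Activator OrvS is present, so *yilP* is transcribed.

ON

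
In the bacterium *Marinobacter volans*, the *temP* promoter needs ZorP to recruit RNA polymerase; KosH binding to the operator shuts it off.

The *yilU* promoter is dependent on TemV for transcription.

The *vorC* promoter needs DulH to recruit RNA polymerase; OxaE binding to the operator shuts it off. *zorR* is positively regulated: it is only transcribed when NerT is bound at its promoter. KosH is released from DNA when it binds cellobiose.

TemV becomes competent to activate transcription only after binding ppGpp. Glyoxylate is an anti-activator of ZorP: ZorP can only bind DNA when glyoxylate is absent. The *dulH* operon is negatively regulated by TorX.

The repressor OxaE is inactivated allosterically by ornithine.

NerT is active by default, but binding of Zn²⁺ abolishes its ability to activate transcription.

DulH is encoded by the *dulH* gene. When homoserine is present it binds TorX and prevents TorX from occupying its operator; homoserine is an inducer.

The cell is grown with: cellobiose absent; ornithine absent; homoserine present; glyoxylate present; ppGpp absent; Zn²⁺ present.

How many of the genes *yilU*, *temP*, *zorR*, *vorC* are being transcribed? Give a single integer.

ppGpp is absent, so TemV is inactive.
Required activator TemV is absent, so *yilU* is not transcribed.
→ *yilU* is OFF.
Cellobiose is absent, so KosH is active.
Glyoxylate is present, so ZorP is inactive.
With repressor KosH bound, *temP* is not transcribed.
→ *temP* is OFF.
Zn²⁺ is present, so NerT is inactive.
Required activator NerT is absent, so *zorR* is not transcribed.
→ *zorR* is OFF.
Homoserine is present, so TorX is inactive.
With no repressor bound, *dulH* is transcribed.
So DulH is produced and active.
Ornithine is absent, so OxaE is active.
With repressor OxaE bound, *vorC* is not transcribed.
→ *vorC* is OFF.
0 of the 4 genes are transcribed.

0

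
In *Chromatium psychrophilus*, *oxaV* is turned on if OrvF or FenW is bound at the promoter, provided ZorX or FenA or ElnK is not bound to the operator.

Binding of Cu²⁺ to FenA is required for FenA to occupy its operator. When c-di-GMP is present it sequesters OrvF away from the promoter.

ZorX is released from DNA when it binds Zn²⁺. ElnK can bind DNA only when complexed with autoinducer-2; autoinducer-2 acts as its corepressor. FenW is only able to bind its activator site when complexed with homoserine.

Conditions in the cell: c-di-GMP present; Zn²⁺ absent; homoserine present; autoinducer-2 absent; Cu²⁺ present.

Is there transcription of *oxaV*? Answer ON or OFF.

Zn²⁺ is absent, so ZorX is active.
Cu²⁺ is present, so FenA is active.
Autoinducer-2 is absent, so ElnK is inactive.
c-di-GMP is present, so OrvF is inactive.
Homoserine is present, so FenW is active.
With repressor ZorX bound, *oxaV* is not transcribed.

OFF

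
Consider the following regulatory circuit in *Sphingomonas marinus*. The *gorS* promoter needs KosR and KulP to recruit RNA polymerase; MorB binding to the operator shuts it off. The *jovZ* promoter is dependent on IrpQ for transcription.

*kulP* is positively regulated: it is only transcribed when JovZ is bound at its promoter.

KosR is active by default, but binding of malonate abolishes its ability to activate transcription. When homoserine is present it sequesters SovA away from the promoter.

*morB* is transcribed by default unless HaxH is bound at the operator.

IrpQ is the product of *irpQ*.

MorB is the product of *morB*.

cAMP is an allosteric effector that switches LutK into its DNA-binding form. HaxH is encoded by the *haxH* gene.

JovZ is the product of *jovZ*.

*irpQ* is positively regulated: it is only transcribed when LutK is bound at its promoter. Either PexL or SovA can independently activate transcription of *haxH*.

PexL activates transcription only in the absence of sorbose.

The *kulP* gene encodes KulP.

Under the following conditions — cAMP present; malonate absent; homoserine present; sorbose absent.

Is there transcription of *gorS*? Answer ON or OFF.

ON

Malonate is absent, so KosR is active.
Sorbose is absent, so PexL is active.
Homoserine is present, so SovA is inactive.
Activator PexL is present, so *haxH* is transcribed.
So HaxH is produced and active.
With repressor HaxH bound, *morB* is not transcribed.
So MorB is not produced.
cAMP is present, so LutK is active.
No repressor is bound and LutK is active, so *irpQ* is transcribed.
So IrpQ is produced and active.
No repressor is bound and IrpQ is active, so *jovZ* is transcribed.
So JovZ is produced and active.
No repressor is bound and JovZ is active, so *kulP* is transcribed.
So KulP is produced and active.
No repressor is bound and KosR and KulP are active, so *gorS* is transcribed.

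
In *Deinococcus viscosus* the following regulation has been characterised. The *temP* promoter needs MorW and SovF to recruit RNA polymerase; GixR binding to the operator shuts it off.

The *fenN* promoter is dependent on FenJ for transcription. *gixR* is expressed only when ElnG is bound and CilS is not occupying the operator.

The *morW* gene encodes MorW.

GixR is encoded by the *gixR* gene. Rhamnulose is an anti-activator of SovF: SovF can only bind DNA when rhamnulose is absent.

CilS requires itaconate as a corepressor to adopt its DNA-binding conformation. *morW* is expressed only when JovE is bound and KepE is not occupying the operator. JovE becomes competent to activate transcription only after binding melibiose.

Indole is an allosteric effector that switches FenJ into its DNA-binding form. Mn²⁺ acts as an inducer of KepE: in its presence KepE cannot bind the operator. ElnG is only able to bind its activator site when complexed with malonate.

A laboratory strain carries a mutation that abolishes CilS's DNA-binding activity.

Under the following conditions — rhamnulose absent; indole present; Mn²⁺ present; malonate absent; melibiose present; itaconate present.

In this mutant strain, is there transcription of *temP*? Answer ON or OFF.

Malonate is absent, so ElnG is inactive.
CilS is non-functional in this strain, so it has no effect.
Required activator ElnG is absent, so *gixR* is not transcribed.
So GixR is not produced.
Melibiose is present, so JovE is active.
Mn²⁺ is present, so KepE is inactive.
No repressor is bound and JovE is active, so *morW* is transcribed.
So MorW is produced and active.
Rhamnulose is absent, so SovF is active.
No repressor is bound and MorW and SovF are active, so *temP* is transcribed.

ON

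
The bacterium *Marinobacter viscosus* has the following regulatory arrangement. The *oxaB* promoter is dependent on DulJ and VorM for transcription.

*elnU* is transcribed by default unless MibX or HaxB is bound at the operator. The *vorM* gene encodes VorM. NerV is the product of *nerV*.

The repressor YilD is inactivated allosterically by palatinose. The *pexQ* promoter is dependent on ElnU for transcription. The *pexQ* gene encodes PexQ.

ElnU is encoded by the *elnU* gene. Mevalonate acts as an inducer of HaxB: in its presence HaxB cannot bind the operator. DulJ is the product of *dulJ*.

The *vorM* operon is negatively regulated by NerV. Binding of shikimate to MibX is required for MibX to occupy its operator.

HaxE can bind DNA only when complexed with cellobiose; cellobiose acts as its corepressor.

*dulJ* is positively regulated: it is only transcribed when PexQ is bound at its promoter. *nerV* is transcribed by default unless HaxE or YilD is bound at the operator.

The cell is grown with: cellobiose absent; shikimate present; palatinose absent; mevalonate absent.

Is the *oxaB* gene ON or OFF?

Shikimate is present, so MibX is active.
Mevalonate is absent, so HaxB is active.
With repressor MibX bound, *elnU* is not transcribed.
So ElnU is not produced.
Required activator ElnU is absent, so *pexQ* is not transcribed.
So PexQ is not produced.
Required activator PexQ is absent, so *dulJ* is not transcribed.
So DulJ is not produced.
Cellobiose is absent, so HaxE is inactive.
Palatinose is absent, so YilD is active.
With repressor YilD bound, *nerV* is not transcribed.
So NerV is not produced.
With no repressor bound, *vorM* is transcribed.
So VorM is produced and active.
Required activator DulJ is absent, so *oxaB* is not transcribed.

OFF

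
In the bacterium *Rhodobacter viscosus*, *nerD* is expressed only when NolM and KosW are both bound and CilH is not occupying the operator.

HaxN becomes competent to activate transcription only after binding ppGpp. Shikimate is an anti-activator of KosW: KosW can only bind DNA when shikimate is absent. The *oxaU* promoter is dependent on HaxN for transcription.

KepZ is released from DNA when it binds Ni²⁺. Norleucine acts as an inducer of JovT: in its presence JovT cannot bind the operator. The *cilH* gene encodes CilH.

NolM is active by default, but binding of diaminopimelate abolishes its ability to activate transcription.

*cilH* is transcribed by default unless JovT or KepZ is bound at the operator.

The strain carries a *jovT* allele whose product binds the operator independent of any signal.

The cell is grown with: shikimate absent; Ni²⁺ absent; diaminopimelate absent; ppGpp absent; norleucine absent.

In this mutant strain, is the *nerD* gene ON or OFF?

Diaminopimelate is absent, so NolM is active.
JovT is constitutively active in this strain.
Ni²⁺ is absent, so KepZ is active.
With repressor JovT bound, *cilH* is not transcribed.
So CilH is not produced.
Shikimate is absent, so KosW is active.
No repressor is bound and NolM and KosW are active, so *nerD* is transcribed.

ON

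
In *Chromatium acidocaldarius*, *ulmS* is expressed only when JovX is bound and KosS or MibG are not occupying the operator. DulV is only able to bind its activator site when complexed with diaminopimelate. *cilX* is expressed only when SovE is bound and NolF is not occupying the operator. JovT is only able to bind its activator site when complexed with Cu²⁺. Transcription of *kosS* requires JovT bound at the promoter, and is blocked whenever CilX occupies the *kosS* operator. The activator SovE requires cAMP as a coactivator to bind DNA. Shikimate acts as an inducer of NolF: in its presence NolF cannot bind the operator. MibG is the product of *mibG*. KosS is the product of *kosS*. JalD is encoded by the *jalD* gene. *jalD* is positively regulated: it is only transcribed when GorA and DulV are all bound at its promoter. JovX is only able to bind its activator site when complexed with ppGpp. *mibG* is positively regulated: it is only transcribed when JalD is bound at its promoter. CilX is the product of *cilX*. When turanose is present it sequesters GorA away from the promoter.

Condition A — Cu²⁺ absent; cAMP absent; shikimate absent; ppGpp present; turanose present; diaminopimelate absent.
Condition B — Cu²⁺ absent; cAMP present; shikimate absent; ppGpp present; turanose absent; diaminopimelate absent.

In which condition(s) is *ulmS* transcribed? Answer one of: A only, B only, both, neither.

Condition A:
Cu²⁺ is absent, so JovT is inactive.
cAMP is absent, so SovE is inactive.
Shikimate is absent, so NolF is active.
With repressor NolF bound, *cilX* is not transcribed.
So CilX is not produced.
Required activator JovT is absent, so *kosS* is not transcribed.
So KosS is not produced.
ppGpp is present, so JovX is active.
Turanose is present, so GorA is inactive.
Diaminopimelate is absent, so DulV is inactive.
Required activator GorA is absent, so *jalD* is not transcribed.
So JalD is not produced.
Required activator JalD is absent, so *mibG* is not transcribed.
So MibG is not produced.
No repressor is bound and JovX is active, so *ulmS* is transcribed.
→ *ulmS* is ON in A.
Condition B:
Cu²⁺ is absent, so JovT is inactive.
cAMP is present, so SovE is active.
Shikimate is absent, so NolF is active.
With repressor NolF bound, *cilX* is not transcribed.
So CilX is not produced.
Required activator JovT is absent, so *kosS* is not transcribed.
So KosS is not produced.
ppGpp is present, so JovX is active.
Turanose is absent, so GorA is active.
Diaminopimelate is absent, so DulV is inactive.
Required activator DulV is absent, so *jalD* is not transcribed.
So JalD is not produced.
Required activator JalD is absent, so *mibG* is not transcribed.
So MibG is not produced.
No repressor is bound and JovX is active, so *ulmS* is transcribed.
→ *ulmS* is ON in B.

both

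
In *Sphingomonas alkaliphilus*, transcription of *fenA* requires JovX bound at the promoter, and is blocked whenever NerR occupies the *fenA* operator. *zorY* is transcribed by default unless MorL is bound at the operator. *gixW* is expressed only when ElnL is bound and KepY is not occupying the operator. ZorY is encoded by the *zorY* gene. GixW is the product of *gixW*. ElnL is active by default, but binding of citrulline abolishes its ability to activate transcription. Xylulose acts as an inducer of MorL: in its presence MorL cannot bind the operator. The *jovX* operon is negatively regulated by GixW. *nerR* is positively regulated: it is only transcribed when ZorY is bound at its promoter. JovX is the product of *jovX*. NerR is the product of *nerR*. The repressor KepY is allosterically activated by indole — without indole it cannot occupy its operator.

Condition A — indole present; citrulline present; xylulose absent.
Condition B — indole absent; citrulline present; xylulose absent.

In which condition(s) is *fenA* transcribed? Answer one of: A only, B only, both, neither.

Condition A:
Indole is present, so KepY is active.
Citrulline is present, so ElnL is inactive.
With repressor KepY bound, *gixW* is not transcribed.
So GixW is not produced.
With no repressor bound, *jovX* is transcribed.
So JovX is produced and active.
Xylulose is absent, so MorL is active.
With repressor MorL bound, *zorY* is not transcribed.
So ZorY is not produced.
Required activator ZorY is absent, so *nerR* is not transcribed.
So NerR is not produced.
No repressor is bound and JovX is active, so *fenA* is transcribed.
→ *fenA* is ON in A.
Condition B:
Indole is absent, so KepY is inactive.
Citrulline is present, so ElnL is inactive.
Required activator ElnL is absent, so *gixW* is not transcribed.
So GixW is not produced.
With no repressor bound, *jovX* is transcribed.
So JovX is produced and active.
Xylulose is absent, so MorL is active.
With repressor MorL bound, *zorY* is not transcribed.
So ZorY is not produced.
Required activator ZorY is absent, so *nerR* is not transcribed.
So NerR is not produced.
No repressor is bound and JovX is active, so *fenA* is transcribed.
→ *fenA* is ON in B.

both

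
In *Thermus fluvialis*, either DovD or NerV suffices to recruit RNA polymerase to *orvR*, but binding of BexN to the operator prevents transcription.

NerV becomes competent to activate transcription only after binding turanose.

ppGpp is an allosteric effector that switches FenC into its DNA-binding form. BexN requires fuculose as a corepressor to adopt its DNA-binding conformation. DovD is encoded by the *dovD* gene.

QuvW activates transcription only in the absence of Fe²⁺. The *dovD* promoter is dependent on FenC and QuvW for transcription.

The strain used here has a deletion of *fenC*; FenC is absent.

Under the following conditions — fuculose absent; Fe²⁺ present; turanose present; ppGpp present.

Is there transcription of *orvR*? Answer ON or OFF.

ON

FenC is non-functional in this strain, so it has no effect.
Fe²⁺ is present, so QuvW is inactive.
Required activator FenC is absent, so *dovD* is not transcribed.
So DovD is not produced.
Fuculose is absent, so BexN is inactive.
Turanose is present, so NerV is active.
Activator NerV is present, so *orvR* is transcribed.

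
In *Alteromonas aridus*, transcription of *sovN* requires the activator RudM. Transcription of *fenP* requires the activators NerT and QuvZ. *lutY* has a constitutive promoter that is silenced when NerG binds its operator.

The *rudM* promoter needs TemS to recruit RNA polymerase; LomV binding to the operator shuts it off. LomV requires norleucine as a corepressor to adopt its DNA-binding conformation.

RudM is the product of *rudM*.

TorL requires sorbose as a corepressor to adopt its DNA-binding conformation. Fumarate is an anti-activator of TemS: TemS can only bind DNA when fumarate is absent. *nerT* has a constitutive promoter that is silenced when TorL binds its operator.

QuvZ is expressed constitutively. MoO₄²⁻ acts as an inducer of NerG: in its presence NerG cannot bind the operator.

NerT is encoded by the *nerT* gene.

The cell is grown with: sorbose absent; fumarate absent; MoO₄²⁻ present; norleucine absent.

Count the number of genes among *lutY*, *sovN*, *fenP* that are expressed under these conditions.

3

MoO₄²⁻ is present, so NerG is inactive.
With no repressor bound, *lutY* is transcribed.
→ *lutY* is ON.
Fumarate is absent, so TemS is active.
Norleucine is absent, so LomV is inactive.
No repressor is bound and TemS is active, so *rudM* is transcribed.
So RudM is produced and active.
No repressor is bound and RudM is active, so *sovN* is transcribed.
→ *sovN* is ON.
Sorbose is absent, so TorL is inactive.
With no repressor bound, *nerT* is transcribed.
So NerT is produced and active.
QuvZ is produced constitutively and is active.
No repressor is bound and NerT and QuvZ are active, so *fenP* is transcribed.
→ *fenP* is ON.
3 of the 3 genes are transcribed.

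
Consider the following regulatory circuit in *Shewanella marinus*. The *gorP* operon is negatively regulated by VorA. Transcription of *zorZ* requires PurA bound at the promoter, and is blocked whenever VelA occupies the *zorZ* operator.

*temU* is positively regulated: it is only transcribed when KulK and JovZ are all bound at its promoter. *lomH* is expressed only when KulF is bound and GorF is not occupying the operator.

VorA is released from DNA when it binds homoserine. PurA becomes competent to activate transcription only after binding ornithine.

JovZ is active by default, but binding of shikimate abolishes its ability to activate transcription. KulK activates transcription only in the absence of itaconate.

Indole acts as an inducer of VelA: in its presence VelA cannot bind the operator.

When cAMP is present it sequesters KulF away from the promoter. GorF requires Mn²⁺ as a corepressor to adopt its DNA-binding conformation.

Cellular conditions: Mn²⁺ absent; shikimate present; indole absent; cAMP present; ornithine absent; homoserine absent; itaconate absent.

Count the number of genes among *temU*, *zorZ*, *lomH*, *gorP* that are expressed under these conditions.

Itaconate is absent, so KulK is active.
Shikimate is present, so JovZ is inactive.
Required activator JovZ is absent, so *temU* is not transcribed.
→ *temU* is OFF.
Indole is absent, so VelA is active.
Ornithine is absent, so PurA is inactive.
With repressor VelA bound, *zorZ* is not transcribed.
→ *zorZ* is OFF.
cAMP is present, so KulF is inactive.
Mn²⁺ is absent, so GorF is inactive.
Required activator KulF is absent, so *lomH* is not transcribed.
→ *lomH* is OFF.
Homoserine is absent, so VorA is active.
With repressor VorA bound, *gorP* is not transcribed.
→ *gorP* is OFF.
0 of the 4 genes are transcribed.

0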